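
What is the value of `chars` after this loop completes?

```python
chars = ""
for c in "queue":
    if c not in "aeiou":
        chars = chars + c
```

Remove vowels from 'queue'
`chars` takes the values: "" → "q"

Answer: "q"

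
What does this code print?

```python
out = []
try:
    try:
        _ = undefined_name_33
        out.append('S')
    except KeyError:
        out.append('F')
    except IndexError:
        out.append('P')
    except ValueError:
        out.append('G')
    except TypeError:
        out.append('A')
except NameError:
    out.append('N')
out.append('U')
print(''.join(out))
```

Execution trace: 'N' (outer except NameError) → 'U' (after the try/except). Output: NU

Answer: NU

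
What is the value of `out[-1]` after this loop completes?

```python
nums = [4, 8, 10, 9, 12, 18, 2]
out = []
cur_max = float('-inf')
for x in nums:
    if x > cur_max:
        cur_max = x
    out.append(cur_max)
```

Running max ends at 18
`out` takes the values: [] → [4] → [4, 8] → [4, 8, 10] → [4, 8, 10, 10] → [4, 8, 10, 10, 12] → [4, 8, 10, 10, 12, 18] → [4, 8, 10, 10, 12, 18, 18]
So `out[-1]` = 18

Answer: 18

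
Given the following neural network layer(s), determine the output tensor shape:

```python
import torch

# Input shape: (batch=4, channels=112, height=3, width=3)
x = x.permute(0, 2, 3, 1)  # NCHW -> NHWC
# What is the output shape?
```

Input: (4, 112, 3, 3) -> Output: (4, 3, 3, 112)

Answer: (4, 3, 3, 112)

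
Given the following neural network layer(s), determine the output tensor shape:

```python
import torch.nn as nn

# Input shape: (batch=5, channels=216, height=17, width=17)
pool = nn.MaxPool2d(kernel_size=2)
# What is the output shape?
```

Input: (5, 216, 17, 17) -> Output: (5, 216, 8, 8)

Answer: (5, 216, 8, 8)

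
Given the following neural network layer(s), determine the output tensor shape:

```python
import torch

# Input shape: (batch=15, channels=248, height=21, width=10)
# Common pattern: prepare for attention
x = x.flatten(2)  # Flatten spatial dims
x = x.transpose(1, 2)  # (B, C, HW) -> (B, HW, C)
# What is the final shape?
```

Input: (15, 248, 21, 10) -> after flatten(2): (15, 248, 210) -> Output: (15, 210, 248)

Answer: (15, 210, 248)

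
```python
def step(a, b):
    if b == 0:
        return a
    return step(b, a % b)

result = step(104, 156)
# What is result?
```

step(104, 156) -> step(156, 104) -> step(104, 52) -> step(52, 0) -> 52

Answer: 52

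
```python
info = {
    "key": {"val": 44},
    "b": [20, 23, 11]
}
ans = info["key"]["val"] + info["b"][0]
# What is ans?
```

Trace:
`info = { ...` → info = {'key': {'val': 44}, 'b': [20, 23, 11]}
`ans = info["key"]["val"] + info["b"][0]` → ans = 64
So ans = 64

Answer: 64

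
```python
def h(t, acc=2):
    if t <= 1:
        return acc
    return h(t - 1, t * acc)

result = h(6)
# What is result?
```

Accumulator trace (n, acc): (6, 2) -> (5, 12) -> (4, 60) -> (3, 240) -> (2, 720) -> (1, 1440) -> return 1440

Answer: 1440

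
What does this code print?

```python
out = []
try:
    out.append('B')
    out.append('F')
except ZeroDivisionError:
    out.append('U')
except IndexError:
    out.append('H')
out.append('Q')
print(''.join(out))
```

Execution trace: 'B' (try body) → 'F' (try body, no exception) → 'Q' (after the try/except). Output: BFQ

Answer: BFQ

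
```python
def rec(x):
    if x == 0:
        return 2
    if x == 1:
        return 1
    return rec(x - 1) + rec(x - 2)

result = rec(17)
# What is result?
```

Build up from base cases: rec(0)=2, rec(1)=1, rec(2)=3, rec(3)=4, rec(4)=7, rec(5)=11, rec(6)=18, ..., rec(17)=3571

Answer: 3571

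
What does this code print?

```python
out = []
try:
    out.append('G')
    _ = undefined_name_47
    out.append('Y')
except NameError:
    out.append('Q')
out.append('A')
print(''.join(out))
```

Execution trace: 'G' (try body) → 'Q' (except NameError) → 'A' (after the try/except). Output: GQA

Answer: GQA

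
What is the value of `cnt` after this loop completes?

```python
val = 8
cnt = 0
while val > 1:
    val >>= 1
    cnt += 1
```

Count right shifts until 1
`cnt` takes the values: 0 → 1 → 2 → 3

Answer: 3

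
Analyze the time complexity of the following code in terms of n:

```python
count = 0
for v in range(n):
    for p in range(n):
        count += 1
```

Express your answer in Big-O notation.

Each loop level contributes: n × n. Multiplying the contributions gives O(n^2).

Answer: O(n^2)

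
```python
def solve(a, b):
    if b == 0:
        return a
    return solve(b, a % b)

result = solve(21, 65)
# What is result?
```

solve(21, 65) -> solve(65, 21) -> solve(21, 2) -> solve(2, 1) -> solve(1, 0) -> 1

Answer: 1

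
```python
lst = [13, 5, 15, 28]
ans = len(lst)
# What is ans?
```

Trace:
`lst = [13, 5, 15, 28]` → lst = [13, 5, 15, 28]
`ans = len(lst)` → ans = 4
So ans = 4

Answer: 4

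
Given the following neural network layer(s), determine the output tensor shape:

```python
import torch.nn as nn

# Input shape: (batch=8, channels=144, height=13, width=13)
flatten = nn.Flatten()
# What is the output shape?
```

Input: (8, 144, 13, 13) -> Output: (8, 24336)

Answer: (8, 24336)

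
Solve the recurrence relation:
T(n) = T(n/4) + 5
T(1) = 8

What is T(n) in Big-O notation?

Each step divides n by 4 and adds 5. After log_4(n) steps we reach T(1)=8. So T(n) = 5·log_4(n) + 8 = O(log n).

Answer: O(log n)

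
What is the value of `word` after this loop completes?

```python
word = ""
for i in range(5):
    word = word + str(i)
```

Concatenate digits 0 to 4
`word` takes the values: "" → "0" → "01" → "012" → "0123" → "01234"

Answer: "01234"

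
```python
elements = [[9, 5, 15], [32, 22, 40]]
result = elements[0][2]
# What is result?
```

Trace:
`elements = [[9, 5, 15], [32, 22, 40]]` → elements = [[9, 5, 15], [32, 22, 40]]
`result = elements[0][2]` → result = 15
So result = 15

Answer: 15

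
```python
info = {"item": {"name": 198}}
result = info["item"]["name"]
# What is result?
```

Trace:
`info = {"item": {"name": 198}}` → info = {'item': {'name': 198}}
`result = info["item"]["name"]` → result = 198
So result = 198

Answer: 198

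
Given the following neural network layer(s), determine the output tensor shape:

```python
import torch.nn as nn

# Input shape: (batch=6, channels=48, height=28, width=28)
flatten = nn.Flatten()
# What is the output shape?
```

Input: (6, 48, 28, 28) -> Output: (6, 37632)

Answer: (6, 37632)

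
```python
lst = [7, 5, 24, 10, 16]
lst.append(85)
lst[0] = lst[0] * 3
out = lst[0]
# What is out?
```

Trace:
`lst = [7, 5, 24, 10, 16]` → lst = [7, 5, 24, 10, 16]
`lst.append(85)` → lst = [7, 5, 24, 10, 16, 85]
`lst[0] = lst[0] * 3` → lst = [21, 5, 24, 10, 16, 85]
`out = lst[0]` → out = 21
So out = 21

Answer: 21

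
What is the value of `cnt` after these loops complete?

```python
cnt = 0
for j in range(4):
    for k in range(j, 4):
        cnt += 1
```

Upper triangle: 4 + 3 + ... + 1
`cnt` takes the values: 0 → 1 → 2 → 3 → 4 → 5 → 6 → 7 → 8 → 9 → 10

Answer: 10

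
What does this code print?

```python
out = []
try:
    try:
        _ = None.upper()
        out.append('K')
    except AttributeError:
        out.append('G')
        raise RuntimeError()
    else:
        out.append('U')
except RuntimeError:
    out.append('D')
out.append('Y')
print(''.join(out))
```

Execution trace: 'G' (inner except AttributeError) → 'D' (outer except RuntimeError) → 'Y' (after the try/except). Output: GDY

Answer: GDY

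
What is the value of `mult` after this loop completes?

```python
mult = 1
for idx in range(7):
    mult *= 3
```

3^7 = 2187
`mult` takes the values: 1 → 3 → 9 → 27 → 81 → 243 → 729 → 2187

Answer: 2187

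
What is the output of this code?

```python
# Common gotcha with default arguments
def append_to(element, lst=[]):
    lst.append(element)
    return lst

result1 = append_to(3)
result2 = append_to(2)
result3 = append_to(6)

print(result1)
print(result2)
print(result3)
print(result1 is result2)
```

Key concept: mutable default argument gotcha.
Step by step:
`result1 = append_to(3)` → result1 = [3]
`result2 = append_to(2)` → result1 = [3, 2] (same object as result2); result2 = [3, 2] (same object as result1)
`result3 = append_to(6)` → result1 = [3, 2, 6] (same object as result2, result3); result2 = [3, 2, 6] (same object as result1, result3); result3 = [3, 2, 6] (same object as result1, result2)
`print(result1)` → prints [3, 2, 6]
`print(result2)` → prints [3, 2, 6]
`print(result3)` → prints [3, 2, 6]
`print(result1 is result2)` → prints True

Answer:
[3, 2, 6]
[3, 2, 6]
[3, 2, 6]
True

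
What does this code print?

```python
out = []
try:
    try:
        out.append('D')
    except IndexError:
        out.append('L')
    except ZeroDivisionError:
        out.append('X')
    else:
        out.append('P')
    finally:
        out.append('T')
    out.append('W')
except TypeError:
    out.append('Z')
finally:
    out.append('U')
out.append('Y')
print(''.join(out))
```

Execution trace: 'D' (inner try body, no exception) → 'P' (inner else) → 'T' (inner finally) → 'W' (try body, no exception) → 'U' (finally) → 'Y' (after the try/except). Output: DPTWUY

Answer: DPTWUY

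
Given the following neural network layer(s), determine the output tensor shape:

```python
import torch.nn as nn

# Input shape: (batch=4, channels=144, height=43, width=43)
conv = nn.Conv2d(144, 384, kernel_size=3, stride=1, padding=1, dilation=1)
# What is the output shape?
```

Input: (4, 144, 43, 43) -> Output: (4, 384, 43, 43)

Answer: (4, 384, 43, 43)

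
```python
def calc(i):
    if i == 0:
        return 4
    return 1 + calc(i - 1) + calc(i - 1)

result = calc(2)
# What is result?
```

calc(i) = 1 + 2·calc(i-1), calc(0)=4. Closed form: (4+1)·2^2 - 1 = 19.

Answer: 19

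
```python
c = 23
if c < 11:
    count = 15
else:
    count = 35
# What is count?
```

Trace:
`c = 23` → c = 23
`if c < 11: ...` → c < 11 is False, take else branch → count = 35
So count = 35

Answer: 35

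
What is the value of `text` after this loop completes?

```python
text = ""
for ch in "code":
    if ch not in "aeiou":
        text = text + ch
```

Remove vowels from 'code'
`text` takes the values: "" → "c" → "cd"

Answer: "cd"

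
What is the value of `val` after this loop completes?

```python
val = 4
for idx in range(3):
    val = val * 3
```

Multiply by 3, 3 times: 4 * 3^3 = 108
`val` takes the values: 4 → 12 → 36 → 108

Answer: 108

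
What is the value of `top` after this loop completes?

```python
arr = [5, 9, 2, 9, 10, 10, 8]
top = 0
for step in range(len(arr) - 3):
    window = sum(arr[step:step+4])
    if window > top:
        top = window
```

Max sum of 4-element window in [5, 9, 2, 9, 10, 10, 8]
`top` takes the values: 0 → 25 → 30 → 31 → 37

Answer: 37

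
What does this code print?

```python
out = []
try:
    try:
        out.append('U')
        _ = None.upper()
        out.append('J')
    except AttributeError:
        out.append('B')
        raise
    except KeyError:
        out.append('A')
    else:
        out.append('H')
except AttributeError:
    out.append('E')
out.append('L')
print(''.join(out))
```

Execution trace: 'U' (inner try body) → 'B' (inner except AttributeError) → 'E' (outer except AttributeError) → 'L' (after the try/except). Output: UBEL

Answer: UBEL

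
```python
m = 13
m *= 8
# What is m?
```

Trace:
`m = 13` → m = 13
`m *= 8` → m = 104
So m = 104

Answer: 104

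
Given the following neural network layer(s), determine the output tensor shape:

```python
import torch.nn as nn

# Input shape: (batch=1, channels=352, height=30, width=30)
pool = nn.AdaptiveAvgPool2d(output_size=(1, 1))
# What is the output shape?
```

Input: (1, 352, 30, 30) -> Output: (1, 352, 1, 1)

Answer: (1, 352, 1, 1)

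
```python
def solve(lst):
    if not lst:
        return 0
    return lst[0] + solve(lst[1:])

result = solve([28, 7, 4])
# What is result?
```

28 + 7 + 4 + 0 = 39

Answer: 39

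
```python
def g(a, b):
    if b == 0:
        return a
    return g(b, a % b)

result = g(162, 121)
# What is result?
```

g(162, 121) -> g(121, 41) -> g(41, 39) -> g(39, 2) -> g(2, 1) -> g(1, 0) -> 1

Answer: 1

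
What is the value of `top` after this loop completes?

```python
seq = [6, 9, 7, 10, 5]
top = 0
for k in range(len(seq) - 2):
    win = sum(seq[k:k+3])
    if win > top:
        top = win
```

Max sum of 3-element window in [6, 9, 7, 10, 5]
`top` takes the values: 0 → 22 → 26

Answer: 26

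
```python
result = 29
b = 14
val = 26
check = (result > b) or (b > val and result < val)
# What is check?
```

Trace:
`result = 29` → result = 29
`b = 14` → b = 14
`val = 26` → val = 26
`check = (result > b) or (b > val and result < val)` → check = True
So check = True

Answer: True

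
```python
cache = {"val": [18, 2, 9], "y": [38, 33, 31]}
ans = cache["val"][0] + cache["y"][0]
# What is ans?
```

Trace:
`cache = {"val": [18, 2, 9], "y": [38, 33, 31]}` → cache = {'val': [18, 2, 9], 'y': [38, 33, 31]}
`ans = cache["val"][0] + cache["y"][0]` → ans = 56
So ans = 56

Answer: 56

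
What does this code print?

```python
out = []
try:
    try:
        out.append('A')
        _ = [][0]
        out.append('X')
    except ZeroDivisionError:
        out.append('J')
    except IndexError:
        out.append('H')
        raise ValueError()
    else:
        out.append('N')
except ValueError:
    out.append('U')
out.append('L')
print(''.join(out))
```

Execution trace: 'A' (inner try body) → 'H' (inner except IndexError) → 'U' (outer except ValueError) → 'L' (after the try/except). Output: AHUL

Answer: AHUL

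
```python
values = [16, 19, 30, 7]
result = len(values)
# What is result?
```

Trace:
`values = [16, 19, 30, 7]` → values = [16, 19, 30, 7]
`result = len(values)` → result = 4
So result = 4

Answer: 4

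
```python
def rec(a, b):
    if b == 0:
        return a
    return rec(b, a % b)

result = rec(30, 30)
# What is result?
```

rec(30, 30) -> rec(30, 0) -> 30

Answer: 30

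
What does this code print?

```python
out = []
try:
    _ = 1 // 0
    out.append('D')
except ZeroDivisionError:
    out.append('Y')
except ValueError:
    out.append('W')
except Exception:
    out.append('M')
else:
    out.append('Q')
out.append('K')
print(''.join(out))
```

Execution trace: 'Y' (except ZeroDivisionError) → 'K' (after the try/except). Output: YK

Answer: YK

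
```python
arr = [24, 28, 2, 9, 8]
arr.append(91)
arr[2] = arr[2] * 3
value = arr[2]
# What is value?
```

Trace:
`arr = [24, 28, 2, 9, 8]` → arr = [24, 28, 2, 9, 8]
`arr.append(91)` → arr = [24, 28, 2, 9, 8, 91]
`arr[2] = arr[2] * 3` → arr = [24, 28, 6, 9, 8, 91]
`value = arr[2]` → value = 6
So value = 6

Answer: 6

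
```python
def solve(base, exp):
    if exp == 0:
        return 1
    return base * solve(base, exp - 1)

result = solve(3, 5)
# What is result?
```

solve(3, 5) = 3 * 3 * 3 * 3 * 3 = 243

Answer: 243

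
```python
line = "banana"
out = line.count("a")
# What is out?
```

Trace:
`line = "banana"` → line = 'banana'
`out = line.count("a")` → out = 3
So out = 3

Answer: 3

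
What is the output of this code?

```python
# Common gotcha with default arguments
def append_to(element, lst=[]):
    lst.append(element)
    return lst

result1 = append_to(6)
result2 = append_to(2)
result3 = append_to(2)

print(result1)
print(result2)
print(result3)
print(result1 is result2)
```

Key concept: mutable default argument gotcha.
Step by step:
`result1 = append_to(6)` → result1 = [6]
`result2 = append_to(2)` → result1 = [6, 2] (same object as result2); result2 = [6, 2] (same object as result1)
`result3 = append_to(2)` → result1 = [6, 2, 2] (same object as result2, result3); result2 = [6, 2, 2] (same object as result1, result3); result3 = [6, 2, 2] (same object as result1, result2)
`print(result1)` → prints [6, 2, 2]
`print(result2)` → prints [6, 2, 2]
`print(result3)` → prints [6, 2, 2]
`print(result1 is result2)` → prints True

Answer:
[6, 2, 2]
[6, 2, 2]
[6, 2, 2]
True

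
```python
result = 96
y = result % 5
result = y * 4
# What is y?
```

Trace:
`result = 96` → result = 96
`y = result % 5` → y = 1
`result = y * 4` → result = 4
So y = 1

Answer: 1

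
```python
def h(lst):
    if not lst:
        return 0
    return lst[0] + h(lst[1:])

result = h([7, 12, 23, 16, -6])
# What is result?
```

7 + 12 + 23 + 16 + (-6) + 0 = 52

Answer: 52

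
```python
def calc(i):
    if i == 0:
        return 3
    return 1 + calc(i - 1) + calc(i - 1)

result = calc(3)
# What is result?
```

calc(i) = 1 + 2·calc(i-1), calc(0)=3. Closed form: (3+1)·2^3 - 1 = 31.

Answer: 31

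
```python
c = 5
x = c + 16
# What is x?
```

Trace:
`c = 5` → c = 5
`x = c + 16` → x = 21
So x = 21

Answer: 21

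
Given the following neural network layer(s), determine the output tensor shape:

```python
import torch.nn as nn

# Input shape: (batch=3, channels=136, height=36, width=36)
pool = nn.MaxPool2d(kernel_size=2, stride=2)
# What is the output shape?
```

Input: (3, 136, 36, 36) -> Output: (3, 136, 18, 18)

Answer: (3, 136, 18, 18)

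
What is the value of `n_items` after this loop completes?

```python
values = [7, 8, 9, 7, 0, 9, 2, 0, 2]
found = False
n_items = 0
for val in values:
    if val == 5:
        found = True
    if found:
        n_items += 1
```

Count elements after first 5 in [7, 8, 9, 7, 0, 9, 2, 0, 2]
`n_items` takes the values: 0

Answer: 0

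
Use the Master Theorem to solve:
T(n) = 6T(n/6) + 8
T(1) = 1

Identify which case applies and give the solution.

a=6, b=6, f(n)=8. log_6(6) = 1. Since c=0 < 1, Case 1 applies: T(n) = Θ(n^log_b(a)) = O(n).

Answer: O(n) - Case 1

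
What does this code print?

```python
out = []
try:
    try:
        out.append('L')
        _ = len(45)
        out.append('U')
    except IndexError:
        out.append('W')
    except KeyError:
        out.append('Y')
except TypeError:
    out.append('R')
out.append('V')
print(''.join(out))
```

Execution trace: 'L' (try body) → 'R' (outer except TypeError) → 'V' (after the try/except). Output: LRV

Answer: LRV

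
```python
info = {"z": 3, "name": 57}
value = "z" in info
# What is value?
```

Trace:
`info = {"z": 3, "name": 57}` → info = {'z': 3, 'name': 57}
`value = "z" in info` → value = True
So value = True

Answer: True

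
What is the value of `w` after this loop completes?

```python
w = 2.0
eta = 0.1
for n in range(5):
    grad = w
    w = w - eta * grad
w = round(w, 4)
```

Gradient descent: w = 2.0 * (1 - 0.1)^5
`w` takes the values: 2.0 → 1.8 → 1.62 → 1.458 → 1.3122 → 1.18098 → 1.181

Answer: 1.181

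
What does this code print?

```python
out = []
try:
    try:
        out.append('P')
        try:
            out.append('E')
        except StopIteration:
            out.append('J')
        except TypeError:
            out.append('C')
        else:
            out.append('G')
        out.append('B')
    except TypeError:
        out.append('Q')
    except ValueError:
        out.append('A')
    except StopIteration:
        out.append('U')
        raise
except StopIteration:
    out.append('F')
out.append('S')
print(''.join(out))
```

Execution trace: 'P' (try body) → 'E' (inner try body, no exception) → 'G' (inner else) → 'B' (try body, no exception) → 'S' (after the try/except). Output: PEGBS

Answer: PEGBS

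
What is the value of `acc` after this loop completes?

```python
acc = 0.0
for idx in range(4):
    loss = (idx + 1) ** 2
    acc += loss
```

Sum of squared losses 1² + 2² + ... + 4²
`acc` takes the values: 0.0 → 1.0 → 5.0 → 14.0 → 30.0

Answer: 30.0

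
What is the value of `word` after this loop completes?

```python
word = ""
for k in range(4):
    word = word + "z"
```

Repeat 'z' 4 times
`word` takes the values: "" → "z" → "zz" → "zzz" → "zzzz"

Answer: "zzzz"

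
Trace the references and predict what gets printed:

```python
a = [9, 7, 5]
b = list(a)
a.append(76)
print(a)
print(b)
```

Key concept: list() constructor creates copy.
Step by step:
`a = [9, 7, 5]` → a = [9, 7, 5]
`b = list(a)` → b = [9, 7, 5]
`a.append(76)` → a = [9, 7, 5, 76]
`print(a)` → prints [9, 7, 5, 76]
`print(b)` → prints [9, 7, 5]

Answer:
[9, 7, 5, 76]
[9, 7, 5]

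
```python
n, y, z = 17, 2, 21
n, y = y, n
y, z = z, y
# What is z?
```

Trace:
`n, y, z = 17, 2, 21` → n = 17; y = 2; z = 21
`n, y = y, n` → n = 2; y = 17
`y, z = z, y` → y = 21; z = 17
So z = 17

Answer: 17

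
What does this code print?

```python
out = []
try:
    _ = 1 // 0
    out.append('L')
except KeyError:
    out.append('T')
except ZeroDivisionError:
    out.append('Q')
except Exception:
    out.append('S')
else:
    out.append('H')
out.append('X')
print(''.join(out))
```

Execution trace: 'Q' (except ZeroDivisionError) → 'X' (after the try/except). Output: QX

Answer: QX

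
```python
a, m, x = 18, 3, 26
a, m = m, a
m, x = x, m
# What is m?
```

Trace:
`a, m, x = 18, 3, 26` → a = 18; m = 3; x = 26
`a, m = m, a` → a = 3; m = 18
`m, x = x, m` → m = 26; x = 18
So m = 26

Answer: 26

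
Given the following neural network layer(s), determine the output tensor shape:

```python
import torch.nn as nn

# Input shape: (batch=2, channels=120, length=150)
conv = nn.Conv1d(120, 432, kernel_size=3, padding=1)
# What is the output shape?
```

Input: (2, 120, 150) -> Output: (2, 432, 150)

Answer: (2, 432, 150)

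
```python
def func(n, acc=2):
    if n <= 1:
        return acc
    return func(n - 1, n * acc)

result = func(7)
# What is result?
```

Accumulator trace (n, acc): (7, 2) -> (6, 14) -> (5, 84) -> (4, 420) -> (3, 1680) -> (2, 5040) -> (1, 10080) -> return 10080

Answer: 10080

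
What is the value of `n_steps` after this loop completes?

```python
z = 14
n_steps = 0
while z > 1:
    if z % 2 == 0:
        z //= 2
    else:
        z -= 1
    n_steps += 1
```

Steps to reduce 14 to 1
`n_steps` takes the values: 0 → 1 → 2 → 3 → 4 → 5

Answer: 5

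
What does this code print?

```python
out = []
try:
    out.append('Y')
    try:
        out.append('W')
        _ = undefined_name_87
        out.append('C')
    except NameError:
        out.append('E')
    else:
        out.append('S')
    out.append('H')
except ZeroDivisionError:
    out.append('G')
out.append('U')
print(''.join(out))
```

Execution trace: 'Y' (try body) → 'W' (inner try body) → 'E' (inner except NameError) → 'H' (try body, no exception) → 'U' (after the try/except). Output: YWEHU

Answer: YWEHU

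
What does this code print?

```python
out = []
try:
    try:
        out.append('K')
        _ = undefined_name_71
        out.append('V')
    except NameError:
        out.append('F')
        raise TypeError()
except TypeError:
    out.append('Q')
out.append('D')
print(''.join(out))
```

Execution trace: 'K' (inner try body) → 'F' (inner except NameError) → 'Q' (outer except TypeError) → 'D' (after the try/except). Output: KFQD

Answer: KFQD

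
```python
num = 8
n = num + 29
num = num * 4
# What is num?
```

Trace:
`num = 8` → num = 8
`n = num + 29` → n = 37
`num = num * 4` → num = 32
So num = 32

Answer: 32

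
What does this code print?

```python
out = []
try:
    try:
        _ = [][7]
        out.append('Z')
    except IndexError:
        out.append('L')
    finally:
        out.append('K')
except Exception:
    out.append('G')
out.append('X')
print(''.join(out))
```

Execution trace: 'L' (inner except IndexError) → 'K' (inner finally) → 'X' (after the try/except). Output: LKX

Answer: LKX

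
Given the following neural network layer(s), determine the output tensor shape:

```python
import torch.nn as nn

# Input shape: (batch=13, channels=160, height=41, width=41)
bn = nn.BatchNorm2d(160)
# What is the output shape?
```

Input: (13, 160, 41, 41) -> Output: (13, 160, 41, 41)

Answer: (13, 160, 41, 41)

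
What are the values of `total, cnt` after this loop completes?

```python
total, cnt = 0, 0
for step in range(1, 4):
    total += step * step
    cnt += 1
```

Sum of squares and count
`total, cnt` takes the values: (0, 0) → (1, 0) → (1, 1) → (5, 1) → (5, 2) → (14, 2) → (14, 3)

Answer: 14, 3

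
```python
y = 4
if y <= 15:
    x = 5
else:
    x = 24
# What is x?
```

Trace:
`y = 4` → y = 4
`if y <= 15: ...` → y <= 15 is True → x = 5
So x = 5

Answer: 5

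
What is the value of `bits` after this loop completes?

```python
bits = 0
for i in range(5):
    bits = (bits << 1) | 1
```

Build 5 consecutive 1-bits: 0b11111
`bits` takes the values: 0 → 1 → 3 → 7 → 15 → 31

Answer: 31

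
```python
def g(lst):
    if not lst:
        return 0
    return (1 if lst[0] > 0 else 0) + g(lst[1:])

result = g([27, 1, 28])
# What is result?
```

Count of positive elements in [27, 1, 28] = 3

Answer: 3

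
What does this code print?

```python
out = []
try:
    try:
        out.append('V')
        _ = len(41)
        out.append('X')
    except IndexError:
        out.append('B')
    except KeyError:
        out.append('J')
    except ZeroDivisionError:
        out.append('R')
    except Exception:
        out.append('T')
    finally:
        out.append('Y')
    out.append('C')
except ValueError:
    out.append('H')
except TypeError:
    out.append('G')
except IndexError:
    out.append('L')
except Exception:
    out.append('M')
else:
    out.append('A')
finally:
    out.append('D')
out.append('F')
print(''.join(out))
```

Execution trace: 'V' (inner try body) → 'T' (inner except Exception) → 'Y' (inner finally) → 'C' (try body, no exception) → 'A' (else) → 'D' (finally) → 'F' (after the try/except). Output: VTYCADF

Answer: VTYCADF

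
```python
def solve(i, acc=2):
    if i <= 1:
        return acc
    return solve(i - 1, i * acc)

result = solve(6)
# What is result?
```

Accumulator trace (n, acc): (6, 2) -> (5, 12) -> (4, 60) -> (3, 240) -> (2, 720) -> (1, 1440) -> return 1440

Answer: 1440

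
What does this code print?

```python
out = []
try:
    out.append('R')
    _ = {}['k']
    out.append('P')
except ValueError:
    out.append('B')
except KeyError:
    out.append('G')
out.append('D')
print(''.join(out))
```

Execution trace: 'R' (try body) → 'G' (except KeyError) → 'D' (after the try/except). Output: RGD

Answer: RGD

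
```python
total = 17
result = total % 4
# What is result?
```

Trace:
`total = 17` → total = 17
`result = total % 4` → result = 1
So result = 1

Answer: 1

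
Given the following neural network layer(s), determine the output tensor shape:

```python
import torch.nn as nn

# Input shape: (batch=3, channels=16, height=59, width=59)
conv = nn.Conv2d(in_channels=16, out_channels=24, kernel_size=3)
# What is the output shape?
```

Input: (3, 16, 59, 59) -> Output: (3, 24, 57, 57)

Answer: (3, 24, 57, 57)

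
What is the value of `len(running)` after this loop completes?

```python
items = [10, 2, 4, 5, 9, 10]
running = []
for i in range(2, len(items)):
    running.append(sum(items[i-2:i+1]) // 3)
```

Number of 3-element averages
`running` takes the values: [] → [5] → [5, 3] → [5, 3, 6] → [5, 3, 6, 8]
So `len(running)` = 4

Answer: 4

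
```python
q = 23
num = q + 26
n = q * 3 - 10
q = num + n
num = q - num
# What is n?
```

Trace:
`q = 23` → q = 23
`num = q + 26` → num = 49
`n = q * 3 - 10` → n = 59
`q = num + n` → q = 108
`num = q - num` → num = 59
So n = 59

Answer: 59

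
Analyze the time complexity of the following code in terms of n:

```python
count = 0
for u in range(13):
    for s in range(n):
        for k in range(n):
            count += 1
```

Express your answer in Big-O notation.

Each loop level contributes: 1 × n × n. Multiplying the contributions gives O(n^2).

Answer: O(n^2)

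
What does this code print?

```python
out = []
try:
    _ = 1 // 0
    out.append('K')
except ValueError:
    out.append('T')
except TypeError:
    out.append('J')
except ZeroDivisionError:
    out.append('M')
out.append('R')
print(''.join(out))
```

Execution trace: 'M' (except ZeroDivisionError) → 'R' (after the try/except). Output: MR

Answer: MR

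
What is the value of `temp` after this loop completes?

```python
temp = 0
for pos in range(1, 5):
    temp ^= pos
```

XOR of 1 to 4
`temp` takes the values: 0 → 1 → 3 → 0 → 4

Answer: 4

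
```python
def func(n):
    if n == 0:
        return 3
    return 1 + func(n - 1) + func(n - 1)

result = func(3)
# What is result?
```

func(n) = 1 + 2·func(n-1), func(0)=3. Closed form: (3+1)·2^3 - 1 = 31.

Answer: 31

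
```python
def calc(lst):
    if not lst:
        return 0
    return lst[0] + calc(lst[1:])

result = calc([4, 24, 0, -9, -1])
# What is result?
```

4 + 24 + 0 + (-9) + (-1) + 0 = 18

Answer: 18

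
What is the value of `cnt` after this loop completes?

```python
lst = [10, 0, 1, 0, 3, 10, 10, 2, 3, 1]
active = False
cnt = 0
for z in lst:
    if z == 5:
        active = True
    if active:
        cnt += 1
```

Count elements after first 5 in [10, 0, 1, 0, 3, 10, 10, 2, 3, 1]
`cnt` takes the values: 0

Answer: 0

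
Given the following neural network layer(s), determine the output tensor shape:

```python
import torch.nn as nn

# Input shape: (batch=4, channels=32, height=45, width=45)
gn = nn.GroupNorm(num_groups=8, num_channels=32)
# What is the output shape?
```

Input: (4, 32, 45, 45) -> Output: (4, 32, 45, 45)

Answer: (4, 32, 45, 45)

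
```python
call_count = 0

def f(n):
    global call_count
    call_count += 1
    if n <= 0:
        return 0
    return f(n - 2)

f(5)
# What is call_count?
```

Linear recursion stepping by 2: 4 calls from n=5 down to ≤0.

Answer: 4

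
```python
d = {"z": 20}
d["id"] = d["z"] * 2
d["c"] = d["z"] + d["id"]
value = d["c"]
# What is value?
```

Trace:
`d = {"z": 20}` → d = {'z': 20}
`d["id"] = d["z"] * 2` → d = {'z': 20, 'id': 40}
`d["c"] = d["z"] + d["id"]` → d = {'z': 20, 'id': 40, 'c': 60}
`value = d["c"]` → value = 60
So value = 60

Answer: 60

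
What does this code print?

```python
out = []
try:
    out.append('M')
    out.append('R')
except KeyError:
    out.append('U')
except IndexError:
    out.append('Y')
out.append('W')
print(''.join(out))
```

Execution trace: 'M' (try body) → 'R' (try body, no exception) → 'W' (after the try/except). Output: MRW

Answer: MRW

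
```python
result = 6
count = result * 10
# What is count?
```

Trace:
`result = 6` → result = 6
`count = result * 10` → count = 60
So count = 60

Answer: 60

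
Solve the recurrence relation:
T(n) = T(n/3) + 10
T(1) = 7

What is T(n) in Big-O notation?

Each step divides n by 3 and adds 10. After log_3(n) steps we reach T(1)=7. So T(n) = 10·log_3(n) + 7 = O(log n).

Answer: O(log n)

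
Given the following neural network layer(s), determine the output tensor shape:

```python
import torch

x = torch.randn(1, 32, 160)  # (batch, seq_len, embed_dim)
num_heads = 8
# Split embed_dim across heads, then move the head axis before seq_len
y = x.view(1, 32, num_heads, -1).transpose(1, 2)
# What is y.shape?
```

Input: (1, 32, 160) -> head_dim = 160 // 8 = 20; after view: (1, 32, 8, 20) -> after transpose(1, 2): (1, 8, 32, 20) -> Output: (1, 8, 32, 20)

Answer: (1, 8, 32, 20)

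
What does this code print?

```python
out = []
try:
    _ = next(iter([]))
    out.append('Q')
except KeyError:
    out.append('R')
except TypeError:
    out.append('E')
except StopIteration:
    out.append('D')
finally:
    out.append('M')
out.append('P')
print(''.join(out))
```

Execution trace: 'D' (except StopIteration) → 'M' (finally) → 'P' (after the try/except). Output: DMP

Answer: DMP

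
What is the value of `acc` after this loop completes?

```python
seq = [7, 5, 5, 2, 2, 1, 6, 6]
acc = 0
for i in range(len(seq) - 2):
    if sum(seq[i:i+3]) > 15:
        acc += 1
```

Count windows with sum > 15
`acc` takes the values: 0 → 1

Answer: 1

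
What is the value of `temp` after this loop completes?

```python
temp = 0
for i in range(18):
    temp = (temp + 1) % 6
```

Increment mod 6, 18 times = 0
`temp` takes the values: 0 → 1 → 2 → 3 → 4 → 5 → 0 → 1 → 2 → 3 → 4 → 5 → 0 → 1 → 2 → 3 → 4 → 5 → 0

Answer: 0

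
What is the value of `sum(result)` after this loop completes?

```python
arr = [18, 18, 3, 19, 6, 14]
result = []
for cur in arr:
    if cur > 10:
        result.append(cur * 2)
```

Sum of doubled values > 10
`result` takes the values: [] → [36] → [36, 36] → [36, 36, 38] → [36, 36, 38, 28]
So `sum(result)` = 138

Answer: 138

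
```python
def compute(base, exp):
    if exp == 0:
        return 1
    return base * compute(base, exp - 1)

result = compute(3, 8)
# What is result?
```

compute(3, 8) = 3 * 3 * 3 * 3 * 3 * 3 * 3 * 3 = 6561

Answer: 6561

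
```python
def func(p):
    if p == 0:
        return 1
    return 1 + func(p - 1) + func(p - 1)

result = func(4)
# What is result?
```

func(p) = 1 + 2·func(p-1), func(0)=1. Closed form: (1+1)·2^4 - 1 = 31.

Answer: 31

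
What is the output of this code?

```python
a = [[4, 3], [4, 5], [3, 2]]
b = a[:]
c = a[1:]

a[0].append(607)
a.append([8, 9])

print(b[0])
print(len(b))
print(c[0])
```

Key concept: slice with nested mutation.
Step by step:
`a = [[4, 3], [4, 5], [3, 2]]` → a = [[4, 3], [4, 5], [3, 2]]
`b = a[:]` → b = [[4, 3], [4, 5], [3, 2]]
`c = a[1:]` → c = [[4, 5], [3, 2]]
`a[0].append(607)` → a = [[4, 3, 607], [4, 5], [3, 2]]; b = [[4, 3, 607], [4, 5], [3, 2]]
`a.append([8, 9])` → a = [[4, 3, 607], [4, 5], [3, 2], [8, 9]]
`print(b[0])` → prints [4, 3, 607]
`print(len(b))` → prints 3
`print(c[0])` → prints [4, 5]

Answer:
[4, 3, 607]
3
[4, 5]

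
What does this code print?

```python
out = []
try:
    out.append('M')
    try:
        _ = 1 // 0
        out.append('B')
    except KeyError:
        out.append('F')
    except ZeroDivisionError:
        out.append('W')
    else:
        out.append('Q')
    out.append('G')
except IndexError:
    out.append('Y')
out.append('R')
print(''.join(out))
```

Execution trace: 'M' (try body) → 'W' (inner except ZeroDivisionError) → 'G' (try body, no exception) → 'R' (after the try/except). Output: MWGR

Answer: MWGR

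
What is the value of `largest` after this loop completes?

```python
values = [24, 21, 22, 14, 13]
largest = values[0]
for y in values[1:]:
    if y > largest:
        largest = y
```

Maximum of [24, 21, 22, 14, 13]
`largest` takes the values: 24

Answer: 24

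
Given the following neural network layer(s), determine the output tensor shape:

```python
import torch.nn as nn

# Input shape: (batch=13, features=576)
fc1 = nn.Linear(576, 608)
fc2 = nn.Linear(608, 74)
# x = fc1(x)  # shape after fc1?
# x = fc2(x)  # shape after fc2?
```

Input: (13, 576) -> after fc1: (13, 608) -> Output: (13, 74)

Answer: (13, 74)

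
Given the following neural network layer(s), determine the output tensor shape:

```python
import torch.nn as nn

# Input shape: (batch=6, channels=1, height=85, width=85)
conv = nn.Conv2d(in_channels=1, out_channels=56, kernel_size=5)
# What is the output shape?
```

Input: (6, 1, 85, 85) -> Output: (6, 56, 81, 81)

Answer: (6, 56, 81, 81)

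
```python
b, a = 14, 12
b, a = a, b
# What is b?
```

Trace:
`b, a = 14, 12` → b = 14; a = 12
`b, a = a, b` → b = 12; a = 14
So b = 12

Answer: 12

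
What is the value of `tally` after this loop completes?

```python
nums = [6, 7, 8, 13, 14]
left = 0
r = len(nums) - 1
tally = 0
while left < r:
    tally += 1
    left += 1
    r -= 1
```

Iterations until pointers meet (list length 5)
`tally` takes the values: 0 → 1 → 2

Answer: 2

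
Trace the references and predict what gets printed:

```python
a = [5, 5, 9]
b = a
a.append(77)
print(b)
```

Key concept: basic list aliasing.
Step by step:
`a = [5, 5, 9]` → a = [5, 5, 9]
`b = a` → b = [5, 5, 9] (same object as a)
`a.append(77)` → a = [5, 5, 9, 77] (same object as b); b = [5, 5, 9, 77] (same object as a)
`print(b)` → prints [5, 5, 9, 77]

Answer: [5, 5, 9, 77]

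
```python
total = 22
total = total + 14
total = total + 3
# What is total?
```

Trace:
`total = 22` → total = 22
`total = total + 14` → total = 36
`total = total + 3` → total = 39
So total = 39

Answer: 39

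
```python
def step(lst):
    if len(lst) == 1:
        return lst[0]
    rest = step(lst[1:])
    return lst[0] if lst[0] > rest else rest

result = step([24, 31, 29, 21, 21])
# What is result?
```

Recursive max over [24, 31, 29, 21, 21] = 31

Answer: 31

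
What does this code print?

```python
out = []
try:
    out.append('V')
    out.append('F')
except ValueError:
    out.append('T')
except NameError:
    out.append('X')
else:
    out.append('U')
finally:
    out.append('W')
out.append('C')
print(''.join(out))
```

Execution trace: 'V' (try body) → 'F' (try body, no exception) → 'U' (else) → 'W' (finally) → 'C' (after the try/except). Output: VFUWC

Answer: VFUWC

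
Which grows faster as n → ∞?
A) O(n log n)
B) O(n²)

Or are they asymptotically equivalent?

O(n log n) vs O(n²): Higher order terms dominate.

Answer: B) O(n²) grows faster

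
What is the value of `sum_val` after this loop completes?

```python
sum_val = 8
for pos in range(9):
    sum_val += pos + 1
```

Start at 8, add 1 to 9 = 53
`sum_val` takes the values: 8 → 9 → 11 → 14 → 18 → 23 → 29 → 36 → 44 → 53

Answer: 53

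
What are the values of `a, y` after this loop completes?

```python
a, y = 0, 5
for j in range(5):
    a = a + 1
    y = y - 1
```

a goes 0→5, y goes 5→0
`a, y` takes the values: (0, 5) → (1, 5) → (1, 4) → (2, 4) → (2, 3) → (3, 3) → (3, 2) → (4, 2) → (4, 1) → (5, 1) → (5, 0)

Answer: 5, 0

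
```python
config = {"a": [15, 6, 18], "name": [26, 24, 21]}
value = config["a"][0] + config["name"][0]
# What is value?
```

Trace:
`config = {"a": [15, 6, 18], "name": [26, 24, 21]}` → config = {'a': [15, 6, 18], 'name': [26, 24, 21]}
`value = config["a"][0] + config["name"][0]` → value = 41
So value = 41

Answer: 41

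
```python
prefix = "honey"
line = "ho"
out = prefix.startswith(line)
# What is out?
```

Trace:
`prefix = "honey"` → prefix = 'honey'
`line = "ho"` → line = 'ho'
`out = prefix.startswith(line)` → out = True
So out = True

Answer: True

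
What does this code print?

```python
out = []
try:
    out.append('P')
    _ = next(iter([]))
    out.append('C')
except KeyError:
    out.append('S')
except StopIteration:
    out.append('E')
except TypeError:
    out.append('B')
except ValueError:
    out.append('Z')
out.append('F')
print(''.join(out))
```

Execution trace: 'P' (try body) → 'E' (except StopIteration) → 'F' (after the try/except). Output: PEF

Answer: PEF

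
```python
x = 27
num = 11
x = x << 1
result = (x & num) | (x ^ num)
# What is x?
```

Trace:
`x = 27` → x = 27
`num = 11` → num = 11
`x = x << 1` → x = 54
`result = (x & num) | (x ^ num)` → result = 63
So x = 54

Answer: 54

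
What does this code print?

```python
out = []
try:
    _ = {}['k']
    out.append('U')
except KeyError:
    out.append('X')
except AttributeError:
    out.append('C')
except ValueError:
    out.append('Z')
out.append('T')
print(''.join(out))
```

Execution trace: 'X' (except KeyError) → 'T' (after the try/except). Output: XT

Answer: XT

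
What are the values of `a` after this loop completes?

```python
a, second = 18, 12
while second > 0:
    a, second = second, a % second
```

GCD of 18 and 12
`a` takes the values: 18 → 12 → 6

Answer: 6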